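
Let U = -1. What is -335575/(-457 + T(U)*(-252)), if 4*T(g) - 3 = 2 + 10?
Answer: 335575/1402 ≈ 239.35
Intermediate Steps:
T(g) = 15/4 (T(g) = 3/4 + (2 + 10)/4 = 3/4 + (1/4)*12 = 3/4 + 3 = 15/4)
-335575/(-457 + T(U)*(-252)) = -335575/(-457 + (15/4)*(-252)) = -335575/(-457 - 945) = -335575/(-1402) = -335575*(-1/1402) = 335575/1402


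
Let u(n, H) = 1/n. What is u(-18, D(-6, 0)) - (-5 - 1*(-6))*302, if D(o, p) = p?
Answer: -5437/18 ≈ -302.06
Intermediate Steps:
u(-18, D(-6, 0)) - (-5 - 1*(-6))*302 = 1/(-18) - (-5 - 1*(-6))*302 = -1/18 - (-5 + 6)*302 = -1/18 - 302 = -5437/18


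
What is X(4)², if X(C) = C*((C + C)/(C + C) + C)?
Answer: 400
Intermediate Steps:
X(C) = C*(1 + C) (X(C) = C*((2*C)/((2*C)) + C) = C*((2*C)*(1/(2*C)) + C) = C*(1 + C))
X(4)² = (4*(1 + 4))² = (4*5)² = 20² = 400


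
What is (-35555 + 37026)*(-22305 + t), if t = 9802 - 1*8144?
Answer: -30371737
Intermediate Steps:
t = 1658 (t = 9802 - 8144 = 1658)
(-35555 + 37026)*(-22305 + t) = (-35555 + 37026)*(-22305 + 1658) = 1471*(-20647) = -30371737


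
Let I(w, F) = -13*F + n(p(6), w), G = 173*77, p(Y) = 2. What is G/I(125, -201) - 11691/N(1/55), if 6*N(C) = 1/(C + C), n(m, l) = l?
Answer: -383386841/150590 ≈ -2545.9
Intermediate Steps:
G = 13321
I(w, F) = w - 13*F (I(w, F) = -13*F + w = w - 13*F)
N(C) = 1/(12*C) (N(C) = 1/(6*(C + C)) = 1/(6*((2*C))) = (1/(2*C))/6 = 1/(12*C))
G/I(125, -201) - 11691/N(1/55) = 13321/(125 - 13*(-201)) - 11691/(1/(12*(1/55))) = 13321/(125 + 2613) - 11691/(1/(12*(1/55))) = 13321/2738 - 11691/((1/12)*55) = 13321*(1/2738) - 11691/55/12 = 13321/2738 - 11691*12/55 = 13321/2738 - 140292/55 = -383386841/150590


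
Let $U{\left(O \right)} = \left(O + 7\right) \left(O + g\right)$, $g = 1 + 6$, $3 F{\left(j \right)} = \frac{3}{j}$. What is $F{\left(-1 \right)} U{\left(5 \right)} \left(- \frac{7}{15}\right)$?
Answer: $\frac{336}{5} \approx 67.2$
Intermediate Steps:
$F{\left(j \right)} = \frac{1}{j}$ ($F{\left(j \right)} = \frac{3 \frac{1}{j}}{3} = \frac{1}{j}$)
$g = 7$
$U{\left(O \right)} = \left(7 + O\right)^{2}$ ($U{\left(O \right)} = \left(O + 7\right) \left(O + 7\right) = \left(7 + O\right) \left(7 + O\right) = \left(7 + O\right)^{2}$)
$F{\left(-1 \right)} U{\left(5 \right)} \left(- \frac{7}{15}\right) = \frac{49 + 5^{2} + 14 \cdot 5}{-1} \left(- \frac{7}{15}\right) = - (49 + 25 + 70) \left(\left(-7\right) \frac{1}{15}\right) = \left(-1\right) 144 \left(- \frac{7}{15}\right) = \left(-144\right) \left(- \frac{7}{15}\right) = \frac{336}{5}$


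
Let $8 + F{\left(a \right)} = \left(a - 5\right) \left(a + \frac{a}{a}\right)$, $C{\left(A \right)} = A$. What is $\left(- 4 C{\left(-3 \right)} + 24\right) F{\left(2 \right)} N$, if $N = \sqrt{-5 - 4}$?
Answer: $- 1836 i \approx - 1836.0 i$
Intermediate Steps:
$F{\left(a \right)} = -8 + \left(1 + a\right) \left(-5 + a\right)$ ($F{\left(a \right)} = -8 + \left(a - 5\right) \left(a + \frac{a}{a}\right) = -8 + \left(-5 + a\right) \left(a + 1\right) = -8 + \left(-5 + a\right) \left(1 + a\right) = -8 + \left(1 + a\right) \left(-5 + a\right)$)
$N = 3 i$ ($N = \sqrt{-9} = 3 i \approx 3.0 i$)
$\left(- 4 C{\left(-3 \right)} + 24\right) F{\left(2 \right)} N = \left(\left(-4\right) \left(-3\right) + 24\right) \left(-13 + 2^{2} - 8\right) 3 i = \left(12 + 24\right) \left(-13 + 4 - 8\right) 3 i = 36 \left(-17\right) 3 i = - 612 \cdot 3 i = - 1836 i$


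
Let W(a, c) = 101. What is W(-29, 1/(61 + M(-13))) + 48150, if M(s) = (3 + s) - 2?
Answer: 48251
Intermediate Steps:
M(s) = 1 + s
W(-29, 1/(61 + M(-13))) + 48150 = 101 + 48150 = 48251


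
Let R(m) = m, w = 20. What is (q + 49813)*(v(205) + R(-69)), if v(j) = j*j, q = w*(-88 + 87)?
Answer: 2089115108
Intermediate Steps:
q = -20 (q = 20*(-88 + 87) = 20*(-1) = -20)
v(j) = j²
(q + 49813)*(v(205) + R(-69)) = (-20 + 49813)*(205² - 69) = 49793*(42025 - 69) = 49793*41956 = 2089115108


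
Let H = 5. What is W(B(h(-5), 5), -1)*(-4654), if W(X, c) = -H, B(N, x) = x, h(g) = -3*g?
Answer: 23270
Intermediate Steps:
W(X, c) = -5 (W(X, c) = -1*5 = -5)
W(B(h(-5), 5), -1)*(-4654) = -5*(-4654) = 23270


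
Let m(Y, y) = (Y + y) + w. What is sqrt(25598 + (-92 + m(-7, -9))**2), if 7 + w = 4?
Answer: sqrt(37919) ≈ 194.73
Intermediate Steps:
w = -3 (w = -7 + 4 = -3)
m(Y, y) = -3 + Y + y (m(Y, y) = (Y + y) - 3 = -3 + Y + y)
sqrt(25598 + (-92 + m(-7, -9))**2) = sqrt(25598 + (-92 + (-3 - 7 - 9))**2) = sqrt(25598 + (-92 - 19)**2) = sqrt(25598 + (-111)**2) = sqrt(25598 + 12321) = sqrt(37919)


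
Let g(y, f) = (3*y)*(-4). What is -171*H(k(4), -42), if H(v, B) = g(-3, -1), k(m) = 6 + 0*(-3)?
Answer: -6156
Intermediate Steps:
k(m) = 6 (k(m) = 6 + 0 = 6)
g(y, f) = -12*y
H(v, B) = 36 (H(v, B) = -12*(-3) = 36)
-171*H(k(4), -42) = -171*36 = -6156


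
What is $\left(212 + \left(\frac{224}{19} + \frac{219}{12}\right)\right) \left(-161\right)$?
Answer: $- \frac{2961595}{76} \approx -38968.0$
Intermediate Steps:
$\left(212 + \left(\frac{224}{19} + \frac{219}{12}\right)\right) \left(-161\right) = \left(212 + \left(224 \cdot \frac{1}{19} + 219 \cdot \frac{1}{12}\right)\right) \left(-161\right) = \left(212 + \left(\frac{224}{19} + \frac{73}{4}\right)\right) \left(-161\right) = \left(212 + \frac{2283}{76}\right) \left(-161\right) = \frac{18395}{76} \left(-161\right) = - \frac{2961595}{76}$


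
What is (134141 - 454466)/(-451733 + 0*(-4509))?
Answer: 320325/451733 ≈ 0.70910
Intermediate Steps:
(134141 - 454466)/(-451733 + 0*(-4509)) = -320325/(-451733 + 0) = -320325/(-451733) = -320325*(-1/451733) = 320325/451733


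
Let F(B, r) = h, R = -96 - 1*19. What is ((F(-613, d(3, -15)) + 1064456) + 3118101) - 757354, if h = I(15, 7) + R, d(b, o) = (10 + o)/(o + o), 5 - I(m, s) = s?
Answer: 3425086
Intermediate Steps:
I(m, s) = 5 - s
R = -115 (R = -96 - 19 = -115)
d(b, o) = (10 + o)/(2*o) (d(b, o) = (10 + o)/((2*o)) = (10 + o)*(1/(2*o)) = (10 + o)/(2*o))
h = -117 (h = (5 - 1*7) - 115 = (5 - 7) - 115 = -2 - 115 = -117)
F(B, r) = -117
((F(-613, d(3, -15)) + 1064456) + 3118101) - 757354 = ((-117 + 1064456) + 3118101) - 757354 = (1064339 + 3118101) - 757354 = 4182440 - 757354 = 3425086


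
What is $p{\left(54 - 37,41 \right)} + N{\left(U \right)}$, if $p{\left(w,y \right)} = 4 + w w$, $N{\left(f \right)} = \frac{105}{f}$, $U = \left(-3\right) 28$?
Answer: $\frac{1167}{4} \approx 291.75$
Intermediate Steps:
$U = -84$
$p{\left(w,y \right)} = 4 + w^{2}$
$p{\left(54 - 37,41 \right)} + N{\left(U \right)} = \left(4 + \left(54 - 37\right)^{2}\right) + \frac{105}{-84} = \left(4 + \left(54 - 37\right)^{2}\right) + 105 \left(- \frac{1}{84}\right) = \left(4 + 17^{2}\right) - \frac{5}{4} = \left(4 + 289\right) - \frac{5}{4} = 293 - \frac{5}{4} = \frac{1167}{4}$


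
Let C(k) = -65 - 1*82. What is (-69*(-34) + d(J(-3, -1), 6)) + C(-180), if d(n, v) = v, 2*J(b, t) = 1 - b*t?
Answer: 2205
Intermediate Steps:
J(b, t) = ½ - b*t/2 (J(b, t) = (1 - b*t)/2 = ½ - b*t/2)
C(k) = -147 (C(k) = -65 - 82 = -147)
(-69*(-34) + d(J(-3, -1), 6)) + C(-180) = (-69*(-34) + 6) - 147 = (2346 + 6) - 147 = 2352 - 147 = 2205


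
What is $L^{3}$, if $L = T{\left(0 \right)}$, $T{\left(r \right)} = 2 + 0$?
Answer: $8$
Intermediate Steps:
$T{\left(r \right)} = 2$
$L = 2$
$L^{3} = 2^{3} = 8$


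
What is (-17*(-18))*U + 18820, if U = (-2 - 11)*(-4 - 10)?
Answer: 74512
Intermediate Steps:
U = 182 (U = -13*(-14) = 182)
(-17*(-18))*U + 18820 = -17*(-18)*182 + 18820 = 306*182 + 18820 = 55692 + 18820 = 74512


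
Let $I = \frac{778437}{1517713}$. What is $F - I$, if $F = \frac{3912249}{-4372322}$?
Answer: $- \frac{9341248387251}{6635929939586} \approx -1.4077$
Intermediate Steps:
$I = \frac{778437}{1517713}$ ($I = 778437 \cdot \frac{1}{1517713} = \frac{778437}{1517713} \approx 0.5129$)
$F = - \frac{3912249}{4372322}$ ($F = 3912249 \left(- \frac{1}{4372322}\right) = - \frac{3912249}{4372322} \approx -0.89478$)
$F - I = - \frac{3912249}{4372322} - \frac{778437}{1517713} = - \frac{9341248387251}{6635929939586}$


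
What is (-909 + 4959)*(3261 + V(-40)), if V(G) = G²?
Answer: 19687050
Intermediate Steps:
(-909 + 4959)*(3261 + V(-40)) = (-909 + 4959)*(3261 + (-40)²) = 4050*(3261 + 1600) = 4050*4861 = 19687050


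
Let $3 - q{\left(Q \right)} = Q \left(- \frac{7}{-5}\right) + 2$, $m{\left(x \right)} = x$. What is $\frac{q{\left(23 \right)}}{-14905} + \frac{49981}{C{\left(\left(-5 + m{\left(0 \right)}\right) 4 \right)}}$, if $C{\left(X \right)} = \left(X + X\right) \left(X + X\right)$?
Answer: $\frac{29800669}{953920} \approx 31.24$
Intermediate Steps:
$C{\left(X \right)} = 4 X^{2}$ ($C{\left(X \right)} = 2 X 2 X = 4 X^{2}$)
$q{\left(Q \right)} = 1 - \frac{7 Q}{5}$ ($q{\left(Q \right)} = 3 - \left(Q \left(- \frac{7}{-5}\right) + 2\right) = 3 - \left(Q \left(\left(-7\right) \left(- \frac{1}{5}\right)\right) + 2\right) = 3 - \left(Q \frac{7}{5} + 2\right) = 3 - \left(\frac{7 Q}{5} + 2\right) = 3 - \left(2 + \frac{7 Q}{5}\right) = 1 - \frac{7 Q}{5}$)
$\frac{q{\left(23 \right)}}{-14905} + \frac{49981}{C{\left(\left(-5 + m{\left(0 \right)}\right) 4 \right)}} = \frac{1 - \frac{161}{5}}{-14905} + \frac{49981}{4 \left(\left(-5 + 0\right) 4\right)^{2}} = \left(1 - \frac{161}{5}\right) \left(- \frac{1}{14905}\right) + \frac{49981}{4 \left(\left(-5\right) 4\right)^{2}} = \left(- \frac{156}{5}\right) \left(- \frac{1}{14905}\right) + \frac{49981}{4 \left(-20\right)^{2}} = \frac{156}{74525} + \frac{49981}{4 \cdot 400} = \frac{156}{74525} + \frac{49981}{1600} = \frac{29800669}{953920}$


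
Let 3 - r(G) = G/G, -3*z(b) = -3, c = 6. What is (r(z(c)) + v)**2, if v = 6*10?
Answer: 3844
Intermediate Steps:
z(b) = 1 (z(b) = -1/3*(-3) = 1)
r(G) = 2 (r(G) = 3 - G/G = 3 - 1*1 = 3 - 1 = 2)
v = 60
(r(z(c)) + v)**2 = (2 + 60)**2 = 62**2 = 3844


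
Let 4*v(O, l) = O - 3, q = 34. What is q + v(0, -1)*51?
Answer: -17/4 ≈ -4.2500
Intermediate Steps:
v(O, l) = -¾ + O/4 (v(O, l) = (O - 3)/4 = (-3 + O)/4 = -¾ + O/4)
q + v(0, -1)*51 = 34 + (-¾ + (¼)*0)*51 = 34 + (-¾ + 0)*51 = 34 - ¾*51 = 34 - 153/4 = -17/4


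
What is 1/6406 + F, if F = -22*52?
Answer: -7328463/6406 ≈ -1144.0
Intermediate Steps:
F = -1144
1/6406 + F = 1/6406 - 1144 = -7328463/6406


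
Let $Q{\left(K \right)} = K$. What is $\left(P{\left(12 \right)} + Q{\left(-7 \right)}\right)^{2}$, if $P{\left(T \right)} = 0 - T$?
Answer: $361$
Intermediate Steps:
$P{\left(T \right)} = - T$
$\left(P{\left(12 \right)} + Q{\left(-7 \right)}\right)^{2} = \left(\left(-1\right) 12 - 7\right)^{2} = \left(-12 - 7\right)^{2} = \left(-19\right)^{2} = 361$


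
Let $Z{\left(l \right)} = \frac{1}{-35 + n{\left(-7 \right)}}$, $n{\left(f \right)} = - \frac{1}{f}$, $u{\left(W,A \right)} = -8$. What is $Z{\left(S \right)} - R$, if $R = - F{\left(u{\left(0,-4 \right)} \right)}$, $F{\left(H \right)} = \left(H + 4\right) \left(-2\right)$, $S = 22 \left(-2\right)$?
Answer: $\frac{1945}{244} \approx 7.9713$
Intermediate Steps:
$S = -44$
$F{\left(H \right)} = -8 - 2 H$ ($F{\left(H \right)} = \left(4 + H\right) \left(-2\right) = -8 - 2 H$)
$R = -8$ ($R = - (-8 - -16) = - (-8 + 16) = \left(-1\right) 8 = -8$)
$Z{\left(l \right)} = - \frac{7}{244}$ ($Z{\left(l \right)} = \frac{1}{-35 - \frac{1}{-7}} = \frac{1}{-35 - - \frac{1}{7}} = \frac{1}{-35 + \frac{1}{7}} = \frac{1}{- \frac{244}{7}} = - \frac{7}{244}$)
$Z{\left(S \right)} - R = - \frac{7}{244} - -8 = - \frac{7}{244} + 8 = \frac{1945}{244}$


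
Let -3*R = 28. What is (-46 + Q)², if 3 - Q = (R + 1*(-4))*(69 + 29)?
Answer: 14371681/9 ≈ 1.5969e+6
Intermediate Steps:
R = -28/3 (R = -⅓*28 = -28/3 ≈ -9.3333)
Q = 3929/3 (Q = 3 - (-28/3 + 1*(-4))*(69 + 29) = 3 - (-28/3 - 4)*98 = 3 - (-40)*98/3 = 3 - 1*(-3920/3) = 3 + 3920/3 = 3929/3 ≈ 1309.7)
(-46 + Q)² = (-46 + 3929/3)² = (3791/3)² = 14371681/9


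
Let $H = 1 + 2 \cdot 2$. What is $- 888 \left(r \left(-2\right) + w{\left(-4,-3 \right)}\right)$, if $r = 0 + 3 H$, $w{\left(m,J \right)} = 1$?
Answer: $25752$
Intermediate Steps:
$H = 5$ ($H = 1 + 4 = 5$)
$r = 15$ ($r = 0 + 3 \cdot 5 = 0 + 15 = 15$)
$- 888 \left(r \left(-2\right) + w{\left(-4,-3 \right)}\right) = - 888 \left(15 \left(-2\right) + 1\right) = - 888 \left(-30 + 1\right) = \left(-888\right) \left(-29\right) = 25752$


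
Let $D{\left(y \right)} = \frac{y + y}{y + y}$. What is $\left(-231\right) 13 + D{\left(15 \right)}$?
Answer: $-3002$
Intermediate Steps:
$D{\left(y \right)} = 1$ ($D{\left(y \right)} = \frac{2 y}{2 y} = 2 y \frac{1}{2 y} = 1$)
$\left(-231\right) 13 + D{\left(15 \right)} = \left(-231\right) 13 + 1 = -3003 + 1 = -3002$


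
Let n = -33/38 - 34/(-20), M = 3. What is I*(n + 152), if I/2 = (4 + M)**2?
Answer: 1422862/95 ≈ 14978.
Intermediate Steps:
n = 79/95 (n = -33*1/38 - 34*(-1/20) = -33/38 + 17/10 = 79/95 ≈ 0.83158)
I = 98 (I = 2*(4 + 3)**2 = 2*7**2 = 2*49 = 98)
I*(n + 152) = 98*(79/95 + 152) = 98*(14519/95) = 1422862/95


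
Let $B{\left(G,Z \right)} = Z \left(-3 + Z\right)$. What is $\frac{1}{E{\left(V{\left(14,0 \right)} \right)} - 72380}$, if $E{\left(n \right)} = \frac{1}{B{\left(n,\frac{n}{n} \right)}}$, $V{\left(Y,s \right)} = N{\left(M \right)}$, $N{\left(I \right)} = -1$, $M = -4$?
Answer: $- \frac{2}{144761} \approx -1.3816 \cdot 10^{-5}$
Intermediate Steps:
$V{\left(Y,s \right)} = -1$
$E{\left(n \right)} = - \frac{1}{2}$ ($E{\left(n \right)} = \frac{1}{\frac{n}{n} \left(-3 + \frac{n}{n}\right)} = \frac{1}{1 \left(-3 + 1\right)} = \frac{1}{1 \left(-2\right)} = \frac{1}{-2} = - \frac{1}{2}$)
$\frac{1}{E{\left(V{\left(14,0 \right)} \right)} - 72380} = \frac{1}{- \frac{1}{2} - 72380} = \frac{1}{- \frac{144761}{2}} = - \frac{2}{144761}$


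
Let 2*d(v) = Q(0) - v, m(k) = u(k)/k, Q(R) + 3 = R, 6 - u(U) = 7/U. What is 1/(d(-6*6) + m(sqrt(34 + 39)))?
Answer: 349670/5725513 - 1752*sqrt(73)/5725513 ≈ 0.058458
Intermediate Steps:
u(U) = 6 - 7/U
Q(R) = -3 + R
m(k) = (6 - 7/k)/k
d(v) = -3/2 - v/2 (d(v) = ((-3 + 0) - v)/2 = (-3 - v)/2 = -3/2 - v/2)
1/(d(-6*6) + m(sqrt(34 + 39))) = 1/((-3/2 - (-3)*6) + (-7 + 6*sqrt(34 + 39))/(sqrt(34 + 39))**2) = 1/((-3/2 - 1/2*(-36)) + (-7 + 6*sqrt(73))/(sqrt(73))**2) = 1/((-3/2 + 18) + (-7 + 6*sqrt(73))/73) = 1/(33/2 + (-7/73 + 6*sqrt(73)/73)) = 1/(2395/146 + 6*sqrt(73)/73)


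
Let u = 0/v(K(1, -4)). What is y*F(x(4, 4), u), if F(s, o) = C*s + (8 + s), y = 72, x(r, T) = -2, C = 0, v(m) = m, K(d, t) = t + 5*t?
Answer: 432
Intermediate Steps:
K(d, t) = 6*t
u = 0 (u = 0/((6*(-4))) = 0/(-24) = 0*(-1/24) = 0)
F(s, o) = 8 + s (F(s, o) = 0*s + (8 + s) = 0 + (8 + s) = 8 + s)
y*F(x(4, 4), u) = 72*(8 - 2) = 72*6 = 432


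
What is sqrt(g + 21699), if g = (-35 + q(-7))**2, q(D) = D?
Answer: 3*sqrt(2607) ≈ 153.18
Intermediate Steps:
g = 1764 (g = (-35 - 7)**2 = (-42)**2 = 1764)
sqrt(g + 21699) = sqrt(1764 + 21699) = sqrt(23463) = 3*sqrt(2607)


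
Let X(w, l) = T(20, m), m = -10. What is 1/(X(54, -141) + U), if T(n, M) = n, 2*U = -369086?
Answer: -1/184523 ≈ -5.4194e-6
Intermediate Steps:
U = -184543 (U = (½)*(-369086) = -184543)
X(w, l) = 20
1/(X(54, -141) + U) = 1/(20 - 184543) = 1/(-184523) = -1/184523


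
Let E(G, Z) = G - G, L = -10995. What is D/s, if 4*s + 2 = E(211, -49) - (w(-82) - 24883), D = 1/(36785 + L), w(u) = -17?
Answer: 1/160529855 ≈ 6.2294e-9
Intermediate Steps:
E(G, Z) = 0
D = 1/25790 (D = 1/(36785 - 10995) = 1/25790 ≈ 3.8775e-5)
s = 12449/2 (s = -½ + (0 - (-17 - 24883))/4 = -½ + (0 - 1*(-24900))/4 = -½ + (0 + 24900)/4 = -½ + (¼)*24900 = -½ + 6225 = 12449/2 ≈ 6224.5)
D/s = 1/(25790*(12449/2)) = (1/25790)*(2/12449) = 1/160529855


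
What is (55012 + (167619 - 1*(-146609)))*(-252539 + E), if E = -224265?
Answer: -176055108960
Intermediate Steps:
(55012 + (167619 - 1*(-146609)))*(-252539 + E) = (55012 + (167619 - 1*(-146609)))*(-252539 - 224265) = (55012 + (167619 + 146609))*(-476804) = (55012 + 314228)*(-476804) = 369240*(-476804) = -176055108960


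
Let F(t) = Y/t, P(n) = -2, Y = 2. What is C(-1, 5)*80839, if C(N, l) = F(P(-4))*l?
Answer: -404195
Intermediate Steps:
F(t) = 2/t
C(N, l) = -l (C(N, l) = (2/(-2))*l = (2*(-½))*l = -l)
C(-1, 5)*80839 = -1*5*80839 = -5*80839 = -404195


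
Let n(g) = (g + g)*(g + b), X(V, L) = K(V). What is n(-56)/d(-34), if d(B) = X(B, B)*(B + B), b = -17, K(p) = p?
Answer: 1022/289 ≈ 3.5363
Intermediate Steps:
X(V, L) = V
d(B) = 2*B**2 (d(B) = B*(B + B) = B*(2*B) = 2*B**2)
n(g) = 2*g*(-17 + g) (n(g) = (g + g)*(g - 17) = (2*g)*(-17 + g) = 2*g*(-17 + g))
n(-56)/d(-34) = (2*(-56)*(-17 - 56))/((2*(-34)**2)) = (2*(-56)*(-73))/((2*1156)) = 8176/2312 = 8176*(1/2312) = 1022/289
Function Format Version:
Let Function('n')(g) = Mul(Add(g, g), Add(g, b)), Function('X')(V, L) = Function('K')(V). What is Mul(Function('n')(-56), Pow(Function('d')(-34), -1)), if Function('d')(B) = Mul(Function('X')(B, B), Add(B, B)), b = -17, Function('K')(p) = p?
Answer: Rational(1022, 289) ≈ 3.5363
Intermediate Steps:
Function('X')(V, L) = V
Function('d')(B) = Mul(2, Pow(B, 2)) (Function('d')(B) = Mul(B, Add(B, B)) = Mul(B, Mul(2, B)) = Mul(2, Pow(B, 2)))
Function('n')(g) = Mul(2, g, Add(-17, g)) (Function('n')(g) = Mul(Add(g, g), Add(g, -17)) = Mul(Mul(2, g), Add(-17, g)) = Mul(2, g, Add(-17, g)))
Mul(Function('n')(-56), Pow(Function('d')(-34), -1)) = Mul(Mul(2, -56, Add(-17, -56)), Pow(Mul(2, Pow(-34, 2)), -1)) = Mul(Mul(2, -56, -73), Pow(Mul(2, 1156), -1)) = Mul(8176, Pow(2312, -1)) = Mul(8176, Rational(1, 2312)) = Rational(1022, 289)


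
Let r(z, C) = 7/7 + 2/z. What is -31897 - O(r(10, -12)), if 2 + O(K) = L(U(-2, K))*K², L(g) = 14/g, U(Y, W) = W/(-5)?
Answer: -31811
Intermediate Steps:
U(Y, W) = -W/5 (U(Y, W) = W*(-⅕) = -W/5)
r(z, C) = 1 + 2/z (r(z, C) = 7*(⅐) + 2/z = 1 + 2/z)
O(K) = -2 - 70*K (O(K) = -2 + (14/((-K/5)))*K² = -2 + (14*(-5/K))*K² = -2 + (-70/K)*K² = -2 - 70*K)
-31897 - O(r(10, -12)) = -31897 - (-2 - 70*(2 + 10)/10) = -31897 - (-2 - 7*12) = -31897 - (-2 - 70*6/5) = -31897 - (-2 - 84) = -31897 - 1*(-86) = -31897 + 86 = -31811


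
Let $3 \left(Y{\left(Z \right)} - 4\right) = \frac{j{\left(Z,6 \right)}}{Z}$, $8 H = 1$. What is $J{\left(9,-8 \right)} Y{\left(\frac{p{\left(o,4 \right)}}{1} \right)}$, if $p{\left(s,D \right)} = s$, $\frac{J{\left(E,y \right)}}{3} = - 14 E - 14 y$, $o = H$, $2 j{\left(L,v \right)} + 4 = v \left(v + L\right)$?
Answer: $-2002$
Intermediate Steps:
$H = \frac{1}{8}$ ($H = \frac{1}{8} \cdot 1 = \frac{1}{8} \approx 0.125$)
$j{\left(L,v \right)} = -2 + \frac{v \left(L + v\right)}{2}$ ($j{\left(L,v \right)} = -2 + \frac{v \left(v + L\right)}{2} = -2 + \frac{v \left(L + v\right)}{2}$)
$o = \frac{1}{8} \approx 0.125$
$J{\left(E,y \right)} = - 42 E - 42 y$ ($J{\left(E,y \right)} = 3 \left(- 14 E - 14 y\right) = - 42 E - 42 y$)
$Y{\left(Z \right)} = 4 + \frac{16 + 3 Z}{3 Z}$ ($Y{\left(Z \right)} = 4 + \frac{\left(-2 + \frac{6^{2}}{2} + \frac{1}{2} Z 6\right) \frac{1}{Z}}{3} = 4 + \frac{\left(-2 + \frac{1}{2} \cdot 36 + 3 Z\right) \frac{1}{Z}}{3} = 4 + \frac{\left(-2 + 18 + 3 Z\right) \frac{1}{Z}}{3} = 4 + \frac{\left(16 + 3 Z\right) \frac{1}{Z}}{3} = 4 + \frac{\frac{1}{Z} \left(16 + 3 Z\right)}{3} = 4 + \frac{16 + 3 Z}{3 Z}$)
$J{\left(9,-8 \right)} Y{\left(\frac{p{\left(o,4 \right)}}{1} \right)} = \left(\left(-42\right) 9 - -336\right) \left(5 + \frac{16}{3 \frac{1}{8 \cdot 1}}\right) = \left(-378 + 336\right) \left(5 + \frac{16}{3 \cdot \frac{1}{8} \cdot 1}\right) = - 42 \left(5 + \frac{16 \frac{1}{\frac{1}{8}}}{3}\right) = - 42 \left(5 + \frac{16}{3} \cdot 8\right) = - 42 \left(5 + \frac{128}{3}\right) = \left(-42\right) \frac{143}{3} = -2002$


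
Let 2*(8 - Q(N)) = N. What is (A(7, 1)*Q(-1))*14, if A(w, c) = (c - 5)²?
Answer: 1904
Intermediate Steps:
A(w, c) = (-5 + c)²
Q(N) = 8 - N/2
(A(7, 1)*Q(-1))*14 = ((-5 + 1)²*(8 - ½*(-1)))*14 = ((-4)²*(8 + ½))*14 = (16*(17/2))*14 = 136*14 = 1904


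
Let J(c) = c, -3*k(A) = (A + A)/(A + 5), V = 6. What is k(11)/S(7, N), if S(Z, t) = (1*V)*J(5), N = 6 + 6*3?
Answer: -11/720 ≈ -0.015278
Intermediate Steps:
N = 24 (N = 6 + 18 = 24)
k(A) = -2*A/(3*(5 + A)) (k(A) = -(A + A)/(3*(A + 5)) = -2*A/(3*(5 + A)))
S(Z, t) = 30 (S(Z, t) = (1*6)*5 = 6*5 = 30)
k(11)/S(7, N) = -2*11/(15 + 3*11)/30 = -2*11/(15 + 33)*(1/30) = -2*11/48*(1/30) = -2*11*1/48*(1/30) = -11/24*1/30 = -11/720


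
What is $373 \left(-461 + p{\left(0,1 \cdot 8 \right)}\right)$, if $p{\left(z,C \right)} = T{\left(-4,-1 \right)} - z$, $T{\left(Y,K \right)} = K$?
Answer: $-172326$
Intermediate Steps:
$p{\left(z,C \right)} = -1 - z$
$373 \left(-461 + p{\left(0,1 \cdot 8 \right)}\right) = 373 \left(-461 - 1\right) = 373 \left(-462\right) = -172326$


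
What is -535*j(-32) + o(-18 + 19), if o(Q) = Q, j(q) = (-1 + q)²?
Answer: -582614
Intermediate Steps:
-535*j(-32) + o(-18 + 19) = -535*(-1 - 32)² + (-18 + 19) = -535*(-33)² + 1 = -535*1089 + 1 = -582615 + 1 = -582614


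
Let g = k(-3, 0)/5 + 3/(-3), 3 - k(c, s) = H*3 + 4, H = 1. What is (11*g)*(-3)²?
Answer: -891/5 ≈ -178.20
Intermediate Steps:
k(c, s) = -4 (k(c, s) = 3 - (1*3 + 4) = 3 - (3 + 4) = 3 - 1*7 = 3 - 7 = -4)
g = -9/5 (g = -4/5 + 3/(-3) = -4*⅕ + 3*(-⅓) = -⅘ - 1 = -9/5 ≈ -1.8000)
(11*g)*(-3)² = (11*(-9/5))*(-3)² = -99/5*9 = -891/5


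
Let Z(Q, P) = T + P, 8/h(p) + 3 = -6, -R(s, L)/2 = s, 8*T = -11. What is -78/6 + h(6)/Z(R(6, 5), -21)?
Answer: -20879/1611 ≈ -12.960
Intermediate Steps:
T = -11/8 (T = (⅛)*(-11) = -11/8 ≈ -1.3750)
R(s, L) = -2*s
h(p) = -8/9 (h(p) = 8/(-3 - 6) = 8/(-9) = 8*(-⅑) = -8/9)
Z(Q, P) = -11/8 + P
-78/6 + h(6)/Z(R(6, 5), -21) = -78/6 - 8/(9*(-11/8 - 21)) = -78*⅙ - 8/(9*(-179/8)) = -13 - 8/9*(-8/179) = -13 + 64/1611 = -20879/1611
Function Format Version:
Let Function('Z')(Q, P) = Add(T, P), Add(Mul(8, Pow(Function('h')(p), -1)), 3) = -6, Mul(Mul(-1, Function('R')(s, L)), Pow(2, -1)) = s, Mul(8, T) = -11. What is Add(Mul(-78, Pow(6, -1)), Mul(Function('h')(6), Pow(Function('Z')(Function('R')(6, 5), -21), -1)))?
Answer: Rational(-20879, 1611) ≈ -12.960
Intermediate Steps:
T = Rational(-11, 8) (T = Mul(Rational(1, 8), -11) = Rational(-11, 8) ≈ -1.3750)
Function('R')(s, L) = Mul(-2, s)
Function('h')(p) = Rational(-8, 9) (Function('h')(p) = Mul(8, Pow(Add(-3, -6), -1)) = Mul(8, Pow(-9, -1)) = Mul(8, Rational(-1, 9)) = Rational(-8, 9))
Function('Z')(Q, P) = Add(Rational(-11, 8), P)
Add(Mul(-78, Pow(6, -1)), Mul(Function('h')(6), Pow(Function('Z')(Function('R')(6, 5), -21), -1))) = Add(Mul(-78, Pow(6, -1)), Mul(Rational(-8, 9), Pow(Add(Rational(-11, 8), -21), -1))) = Add(Mul(-78, Rational(1, 6)), Mul(Rational(-8, 9), Pow(Rational(-179, 8), -1))) = Add(-13, Mul(Rational(-8, 9), Rational(-8, 179))) = Add(-13, Rational(64, 1611)) = Rational(-20879, 1611)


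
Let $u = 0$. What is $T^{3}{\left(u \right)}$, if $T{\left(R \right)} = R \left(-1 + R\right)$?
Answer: $0$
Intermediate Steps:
$T^{3}{\left(u \right)} = \left(0 \left(-1 + 0\right)\right)^{3} = \left(0 \left(-1\right)\right)^{3} = 0^{3} = 0$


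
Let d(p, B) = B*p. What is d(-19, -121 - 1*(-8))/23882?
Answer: 2147/23882 ≈ 0.089900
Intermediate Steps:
d(-19, -121 - 1*(-8))/23882 = ((-121 - 1*(-8))*(-19))/23882 = ((-121 + 8)*(-19))*(1/23882) = -113*(-19)*(1/23882) = 2147*(1/23882) = 2147/23882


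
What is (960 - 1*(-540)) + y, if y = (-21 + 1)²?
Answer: 1900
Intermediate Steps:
y = 400 (y = (-20)² = 400)
(960 - 1*(-540)) + y = (960 - 1*(-540)) + 400 = (960 + 540) + 400 = 1500 + 400 = 1900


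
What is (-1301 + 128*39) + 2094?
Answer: 5785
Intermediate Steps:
(-1301 + 128*39) + 2094 = (-1301 + 4992) + 2094 = 3691 + 2094 = 5785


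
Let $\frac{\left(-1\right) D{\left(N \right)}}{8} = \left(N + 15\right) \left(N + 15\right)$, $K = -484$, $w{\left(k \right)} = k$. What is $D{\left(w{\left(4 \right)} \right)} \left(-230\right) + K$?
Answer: $663756$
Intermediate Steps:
$D{\left(N \right)} = - 8 \left(15 + N\right)^{2}$ ($D{\left(N \right)} = - 8 \left(N + 15\right) \left(N + 15\right) = - 8 \left(15 + N\right) \left(15 + N\right) = - 8 \left(15 + N\right)^{2}$)
$D{\left(w{\left(4 \right)} \right)} \left(-230\right) + K = - 8 \left(15 + 4\right)^{2} \left(-230\right) - 484 = - 8 \cdot 19^{2} \left(-230\right) - 484 = \left(-8\right) 361 \left(-230\right) - 484 = \left(-2888\right) \left(-230\right) - 484 = 664240 - 484 = 663756$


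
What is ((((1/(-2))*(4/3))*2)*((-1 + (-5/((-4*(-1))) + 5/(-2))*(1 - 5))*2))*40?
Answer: -4480/3 ≈ -1493.3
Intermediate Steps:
((((1/(-2))*(4/3))*2)*((-1 + (-5/((-4*(-1))) + 5/(-2))*(1 - 5))*2))*40 = ((((1*(-½))*(4*(⅓)))*2)*((-1 + (-5/4 + 5*(-½))*(-4))*2))*40 = ((-½*4/3*2)*((-1 + (-5*¼ - 5/2)*(-4))*2))*40 = ((-⅔*2)*((-1 + (-5/4 - 5/2)*(-4))*2))*40 = -4*(-1 - 15/4*(-4))*2/3*40 = -4*(-1 + 15)*2/3*40 = -56*2/3*40 = -4/3*28*40 = -112/3*40 = -4480/3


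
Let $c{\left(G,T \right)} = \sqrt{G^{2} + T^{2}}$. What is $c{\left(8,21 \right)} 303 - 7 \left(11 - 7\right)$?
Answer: $-28 + 303 \sqrt{505} \approx 6781.1$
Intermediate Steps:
$c{\left(8,21 \right)} 303 - 7 \left(11 - 7\right) = \sqrt{8^{2} + 21^{2}} \cdot 303 - 7 \left(11 - 7\right) = \sqrt{64 + 441} \cdot 303 - 28 = \sqrt{505} \cdot 303 - 28 = 303 \sqrt{505} - 28 = -28 + 303 \sqrt{505}$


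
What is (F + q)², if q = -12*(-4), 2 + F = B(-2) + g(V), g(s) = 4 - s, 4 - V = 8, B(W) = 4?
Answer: 3364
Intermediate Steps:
V = -4 (V = 4 - 1*8 = 4 - 8 = -4)
F = 10 (F = -2 + (4 + (4 - 1*(-4))) = -2 + (4 + (4 + 4)) = -2 + (4 + 8) = -2 + 12 = 10)
q = 48
(F + q)² = (10 + 48)² = 58² = 3364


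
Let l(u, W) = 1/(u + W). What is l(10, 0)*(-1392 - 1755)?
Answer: -3147/10 ≈ -314.70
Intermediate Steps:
l(u, W) = 1/(W + u)
l(10, 0)*(-1392 - 1755) = (-1392 - 1755)/(0 + 10) = -3147/10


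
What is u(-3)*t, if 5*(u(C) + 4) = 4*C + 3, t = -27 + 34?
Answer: -203/5 ≈ -40.600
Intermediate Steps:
t = 7
u(C) = -17/5 + 4*C/5 (u(C) = -4 + (4*C + 3)/5 = -4 + (3 + 4*C)/5 = -4 + (3/5 + 4*C/5) = -17/5 + 4*C/5)
u(-3)*t = (-17/5 + (4/5)*(-3))*7 = (-17/5 - 12/5)*7 = -29/5*7 = -203/5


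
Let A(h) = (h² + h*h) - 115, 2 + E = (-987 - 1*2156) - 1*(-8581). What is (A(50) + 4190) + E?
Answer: 14511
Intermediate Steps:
E = 5436 (E = -2 + ((-987 - 1*2156) - 1*(-8581)) = -2 + ((-987 - 2156) + 8581) = -2 + (-3143 + 8581) = -2 + 5438 = 5436)
A(h) = -115 + 2*h² (A(h) = (h² + h²) - 115 = 2*h² - 115 = -115 + 2*h²)
(A(50) + 4190) + E = ((-115 + 2*50²) + 4190) + 5436 = ((-115 + 2*2500) + 4190) + 5436 = ((-115 + 5000) + 4190) + 5436 = (4885 + 4190) + 5436 = 9075 + 5436 = 14511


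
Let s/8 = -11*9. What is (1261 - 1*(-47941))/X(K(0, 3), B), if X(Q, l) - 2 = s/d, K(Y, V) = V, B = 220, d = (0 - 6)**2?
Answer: -24601/10 ≈ -2460.1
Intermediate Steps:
d = 36 (d = (-6)**2 = 36)
s = -792 (s = 8*(-11*9) = 8*(-99) = -792)
X(Q, l) = -20 (X(Q, l) = 2 - 792/36 = 2 - 792*1/36 = 2 - 22 = -20)
(1261 - 1*(-47941))/X(K(0, 3), B) = (1261 - 1*(-47941))/(-20) = (1261 + 47941)*(-1/20) = 49202*(-1/20) = -24601/10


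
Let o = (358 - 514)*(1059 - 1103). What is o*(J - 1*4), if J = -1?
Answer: -34320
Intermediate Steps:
o = 6864 (o = -156*(-44) = 6864)
o*(J - 1*4) = 6864*(-1 - 1*4) = 6864*(-1 - 4) = 6864*(-5) = -34320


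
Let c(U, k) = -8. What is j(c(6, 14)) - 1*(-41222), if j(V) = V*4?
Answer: 41190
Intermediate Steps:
j(V) = 4*V
j(c(6, 14)) - 1*(-41222) = 4*(-8) - 1*(-41222) = -32 + 41222 = 41190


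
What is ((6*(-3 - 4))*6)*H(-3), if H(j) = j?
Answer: 756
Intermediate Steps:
((6*(-3 - 4))*6)*H(-3) = ((6*(-3 - 4))*6)*(-3) = ((6*(-7))*6)*(-3) = -42*6*(-3) = -252*(-3) = 756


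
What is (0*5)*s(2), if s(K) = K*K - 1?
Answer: 0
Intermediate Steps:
s(K) = -1 + K**2 (s(K) = K**2 - 1 = -1 + K**2)
(0*5)*s(2) = (0*5)*(-1 + 2**2) = 0*(-1 + 4) = 0*3 = 0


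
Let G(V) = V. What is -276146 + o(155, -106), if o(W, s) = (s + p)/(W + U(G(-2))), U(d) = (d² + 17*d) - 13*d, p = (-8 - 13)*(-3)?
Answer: -41698089/151 ≈ -2.7615e+5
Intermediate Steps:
p = 63 (p = -21*(-3) = 63)
U(d) = d² + 4*d
o(W, s) = (63 + s)/(-4 + W) (o(W, s) = (s + 63)/(W - 2*(4 - 2)) = (63 + s)/(W - 2*2) = (63 + s)/(W - 4) = (63 + s)/(-4 + W))
-276146 + o(155, -106) = -276146 + (63 - 106)/(-4 + 155) = -276146 - 43/151 = -41698089/151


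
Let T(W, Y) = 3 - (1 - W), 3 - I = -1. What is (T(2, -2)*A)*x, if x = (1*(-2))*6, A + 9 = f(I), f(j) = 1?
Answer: 384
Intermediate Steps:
I = 4 (I = 3 - 1*(-1) = 3 + 1 = 4)
A = -8 (A = -9 + 1 = -8)
T(W, Y) = 2 + W (T(W, Y) = 3 + (-1 + W) = 2 + W)
x = -12 (x = -2*6 = -12)
(T(2, -2)*A)*x = ((2 + 2)*(-8))*(-12) = (4*(-8))*(-12) = -32*(-12) = 384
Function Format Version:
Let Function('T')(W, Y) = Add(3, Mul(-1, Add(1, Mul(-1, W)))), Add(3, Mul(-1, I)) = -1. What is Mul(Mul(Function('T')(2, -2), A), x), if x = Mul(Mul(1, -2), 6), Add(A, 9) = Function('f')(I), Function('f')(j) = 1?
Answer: 384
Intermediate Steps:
I = 4 (I = Add(3, Mul(-1, -1)) = Add(3, 1) = 4)
A = -8 (A = Add(-9, 1) = -8)
Function('T')(W, Y) = Add(2, W) (Function('T')(W, Y) = Add(3, Add(-1, W)) = Add(2, W))
x = -12 (x = Mul(-2, 6) = -12)
Mul(Mul(Function('T')(2, -2), A), x) = Mul(Mul(Add(2, 2), -8), -12) = Mul(Mul(4, -8), -12) = Mul(-32, -12) = 384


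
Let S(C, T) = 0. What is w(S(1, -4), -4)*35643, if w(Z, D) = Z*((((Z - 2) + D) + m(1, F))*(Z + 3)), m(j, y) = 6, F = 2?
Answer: 0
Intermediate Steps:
w(Z, D) = Z*(3 + Z)*(4 + D + Z) (w(Z, D) = Z*((((Z - 2) + D) + 6)*(Z + 3)) = Z*((((-2 + Z) + D) + 6)*(3 + Z)) = Z*(((-2 + D + Z) + 6)*(3 + Z)) = Z*((4 + D + Z)*(3 + Z)) = Z*((3 + Z)*(4 + D + Z)) = Z*(3 + Z)*(4 + D + Z))
w(S(1, -4), -4)*35643 = (0*(12 + 0² + 3*(-4) + 7*0 - 4*0))*35643 = (0*(12 + 0 - 12 + 0 + 0))*35643 = (0*0)*35643 = 0*35643 = 0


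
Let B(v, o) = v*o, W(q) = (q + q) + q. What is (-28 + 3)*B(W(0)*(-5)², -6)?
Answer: 0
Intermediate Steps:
W(q) = 3*q (W(q) = 2*q + q = 3*q)
B(v, o) = o*v
(-28 + 3)*B(W(0)*(-5)², -6) = (-28 + 3)*(-6*3*0*(-5)²) = -(-150)*0*25 = -(-150)*0 = -25*0 = 0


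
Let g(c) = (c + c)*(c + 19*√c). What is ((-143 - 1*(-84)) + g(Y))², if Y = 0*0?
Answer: 3481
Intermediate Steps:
Y = 0
g(c) = 2*c*(c + 19*√c) (g(c) = (2*c)*(c + 19*√c) = 2*c*(c + 19*√c))
((-143 - 1*(-84)) + g(Y))² = ((-143 - 1*(-84)) + (2*0² + 38*0^(3/2)))² = ((-143 + 84) + (2*0 + 38*0))² = (-59 + (0 + 0))² = (-59 + 0)² = (-59)² = 3481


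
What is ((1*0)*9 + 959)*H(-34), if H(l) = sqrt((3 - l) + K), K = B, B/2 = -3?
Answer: 959*sqrt(31) ≈ 5339.5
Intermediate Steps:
B = -6 (B = 2*(-3) = -6)
K = -6
H(l) = sqrt(-3 - l) (H(l) = sqrt((3 - l) - 6) = sqrt(-3 - l))
((1*0)*9 + 959)*H(-34) = ((1*0)*9 + 959)*sqrt(-3 - 1*(-34)) = (0*9 + 959)*sqrt(-3 + 34) = (0 + 959)*sqrt(31) = 959*sqrt(31)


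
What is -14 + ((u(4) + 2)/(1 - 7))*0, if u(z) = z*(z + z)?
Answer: -14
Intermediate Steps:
u(z) = 2*z² (u(z) = z*(2*z) = 2*z²)
-14 + ((u(4) + 2)/(1 - 7))*0 = -14 + ((2*4² + 2)/(1 - 7))*0 = -14 + ((2*16 + 2)/(-6))*0 = -14 + ((32 + 2)*(-⅙))*0 = -14 + (34*(-⅙))*0 = -14 - 17/3*0 = -14 + 0 = -14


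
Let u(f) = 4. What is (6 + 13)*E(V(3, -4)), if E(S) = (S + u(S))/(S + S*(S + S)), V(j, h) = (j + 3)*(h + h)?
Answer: -11/60 ≈ -0.18333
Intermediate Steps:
V(j, h) = 2*h*(3 + j) (V(j, h) = (3 + j)*(2*h) = 2*h*(3 + j))
E(S) = (4 + S)/(S + 2*S²) (E(S) = (S + 4)/(S + S*(S + S)) = (4 + S)/(S + S*(2*S)) = (4 + S)/(S + 2*S²))
(6 + 13)*E(V(3, -4)) = (6 + 13)*((4 + 2*(-4)*(3 + 3))/(((2*(-4)*(3 + 3)))*(1 + 2*(2*(-4)*(3 + 3))))) = 19*((4 + 2*(-4)*6)/(((2*(-4)*6))*(1 + 2*(2*(-4)*6)))) = 19*((4 - 48)/((-48)*(1 + 2*(-48)))) = 19*(-1/48*(-44)/(1 - 96)) = 19*(-1/48*(-44)/(-95)) = 19*(-1/48*(-1/95)*(-44)) = 19*(-11/1140) = -11/60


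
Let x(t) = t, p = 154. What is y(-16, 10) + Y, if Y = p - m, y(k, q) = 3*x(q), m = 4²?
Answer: 168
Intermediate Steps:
m = 16
y(k, q) = 3*q
Y = 138 (Y = 154 - 1*16 = 154 - 16 = 138)
y(-16, 10) + Y = 3*10 + 138 = 30 + 138 = 168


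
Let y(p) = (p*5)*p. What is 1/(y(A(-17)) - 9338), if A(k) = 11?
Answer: -1/8733 ≈ -0.00011451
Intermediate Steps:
y(p) = 5*p² (y(p) = (5*p)*p = 5*p²)
1/(y(A(-17)) - 9338) = 1/(5*11² - 9338) = 1/(5*121 - 9338) = 1/(605 - 9338) = 1/(-8733) = -1/8733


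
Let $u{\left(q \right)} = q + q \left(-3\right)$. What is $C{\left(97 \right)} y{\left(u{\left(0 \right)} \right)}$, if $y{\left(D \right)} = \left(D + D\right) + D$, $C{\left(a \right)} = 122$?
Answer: $0$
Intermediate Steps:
$u{\left(q \right)} = - 2 q$ ($u{\left(q \right)} = q - 3 q = - 2 q$)
$y{\left(D \right)} = 3 D$ ($y{\left(D \right)} = 2 D + D = 3 D$)
$C{\left(97 \right)} y{\left(u{\left(0 \right)} \right)} = 122 \cdot 3 \left(\left(-2\right) 0\right) = 122 \cdot 3 \cdot 0 = 122 \cdot 0 = 0$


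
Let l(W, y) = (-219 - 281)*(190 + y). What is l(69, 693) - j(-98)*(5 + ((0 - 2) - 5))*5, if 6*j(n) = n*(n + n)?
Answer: -1228460/3 ≈ -4.0949e+5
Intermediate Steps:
j(n) = n²/3 (j(n) = (n*(n + n))/6 = (n*(2*n))/6 = (2*n²)/6 = n²/3)
l(W, y) = -95000 - 500*y (l(W, y) = -500*(190 + y) = -95000 - 500*y)
l(69, 693) - j(-98)*(5 + ((0 - 2) - 5))*5 = (-95000 - 500*693) - (⅓)*(-98)²*(5 + ((0 - 2) - 5))*5 = (-95000 - 346500) - (⅓)*9604*(5 + (-2 - 5))*5 = -441500 - 9604*(5 - 7)*5/3 = -441500 - 9604*(-2*5)/3 = -441500 - 9604*(-10)/3 = -441500 - 1*(-96040/3) = -441500 + 96040/3 = -1228460/3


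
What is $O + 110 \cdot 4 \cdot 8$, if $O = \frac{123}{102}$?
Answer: $\frac{119721}{34} \approx 3521.2$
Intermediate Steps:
$O = \frac{41}{34}$ ($O = 123 \cdot \frac{1}{102} = \frac{41}{34} \approx 1.2059$)
$O + 110 \cdot 4 \cdot 8 = \frac{41}{34} + 110 \cdot 4 \cdot 8 = \frac{41}{34} + 110 \cdot 32 = \frac{41}{34} + 3520 = \frac{119721}{34}$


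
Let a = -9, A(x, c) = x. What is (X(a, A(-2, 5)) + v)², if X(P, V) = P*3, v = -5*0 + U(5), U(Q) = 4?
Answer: 529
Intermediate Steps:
v = 4 (v = -5*0 + 4 = 0 + 4 = 4)
X(P, V) = 3*P
(X(a, A(-2, 5)) + v)² = (3*(-9) + 4)² = (-27 + 4)² = (-23)² = 529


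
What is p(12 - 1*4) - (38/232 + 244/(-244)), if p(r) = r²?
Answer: 7521/116 ≈ 64.836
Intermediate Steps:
p(12 - 1*4) - (38/232 + 244/(-244)) = (12 - 1*4)² - (38/232 + 244/(-244)) = (12 - 4)² - (38*(1/232) + 244*(-1/244)) = 8² - (19/116 - 1) = 64 - 1*(-97/116) = 64 + 97/116 = 7521/116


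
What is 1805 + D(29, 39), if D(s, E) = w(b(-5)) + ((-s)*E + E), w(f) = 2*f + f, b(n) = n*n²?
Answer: 338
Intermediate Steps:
b(n) = n³
w(f) = 3*f
D(s, E) = -375 + E - E*s (D(s, E) = 3*(-5)³ + ((-s)*E + E) = 3*(-125) + (-E*s + E) = -375 + (E - E*s) = -375 + E - E*s)
1805 + D(29, 39) = 1805 + (-375 + 39 - 1*39*29) = 1805 + (-375 + 39 - 1131) = 1805 - 1467 = 338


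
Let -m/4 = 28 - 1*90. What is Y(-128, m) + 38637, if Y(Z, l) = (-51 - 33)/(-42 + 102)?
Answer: 193178/5 ≈ 38636.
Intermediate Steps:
m = 248 (m = -4*(28 - 1*90) = -4*(28 - 90) = -4*(-62) = 248)
Y(Z, l) = -7/5 (Y(Z, l) = -84/60 = -84*1/60 = -7/5)
Y(-128, m) + 38637 = -7/5 + 38637 = 193178/5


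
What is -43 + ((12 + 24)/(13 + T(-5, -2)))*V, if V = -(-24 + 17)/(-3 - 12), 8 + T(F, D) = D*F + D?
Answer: -2879/65 ≈ -44.292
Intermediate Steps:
T(F, D) = -8 + D + D*F (T(F, D) = -8 + (D*F + D) = -8 + (D + D*F) = -8 + D + D*F)
V = -7/15 (V = -(-7)/(-15) = -(-7)*(-1)/15 = -1*7/15 = -7/15 ≈ -0.46667)
-43 + ((12 + 24)/(13 + T(-5, -2)))*V = -43 + ((12 + 24)/(13 + (-8 - 2 - 2*(-5))))*(-7/15) = -43 + (36/(13 + (-8 - 2 + 10)))*(-7/15) = -43 + (36/(13 + 0))*(-7/15) = -43 + (36/13)*(-7/15) = -43 - 84/65 = -2879/65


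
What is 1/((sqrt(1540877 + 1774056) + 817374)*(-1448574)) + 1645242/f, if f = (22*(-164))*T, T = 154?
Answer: -132687102607104700236551/44811158599020551397352 + sqrt(3314933)/967787858129565282 ≈ -2.9610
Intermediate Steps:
f = -555632 (f = (22*(-164))*154 = -3608*154 = -555632)
1/((sqrt(1540877 + 1774056) + 817374)*(-1448574)) + 1645242/f = 1/((sqrt(1540877 + 1774056) + 817374)*(-1448574)) + 1645242/(-555632) = -1/1448574/(sqrt(3314933) + 817374) + 1645242*(-1/555632) = -1/1448574/(817374 + sqrt(3314933)) - 822621/277816 = -1/(1448574*(817374 + sqrt(3314933))) - 822621/277816 = -822621/277816 - 1/(1448574*(817374 + sqrt(3314933)))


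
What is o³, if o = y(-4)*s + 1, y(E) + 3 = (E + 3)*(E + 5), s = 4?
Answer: -3375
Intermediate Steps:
y(E) = -3 + (3 + E)*(5 + E) (y(E) = -3 + (E + 3)*(E + 5) = -3 + (3 + E)*(5 + E))
o = -15 (o = (12 + (-4)² + 8*(-4))*4 + 1 = (12 + 16 - 32)*4 + 1 = -4*4 + 1 = -16 + 1 = -15)
o³ = (-15)³ = -3375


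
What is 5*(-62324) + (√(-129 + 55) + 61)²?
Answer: -307973 + 122*I*√74 ≈ -3.0797e+5 + 1049.5*I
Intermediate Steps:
5*(-62324) + (√(-129 + 55) + 61)² = -311620 + (√(-74) + 61)² = -311620 + (I*√74 + 61)² = -311620 + (61 + I*√74)²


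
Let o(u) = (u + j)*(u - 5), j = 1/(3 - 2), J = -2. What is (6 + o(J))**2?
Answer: 169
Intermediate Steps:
j = 1 (j = 1/1 = 1)
o(u) = (1 + u)*(-5 + u) (o(u) = (u + 1)*(u - 5) = (1 + u)*(-5 + u))
(6 + o(J))**2 = (6 + (-5 + (-2)**2 - 4*(-2)))**2 = (6 + (-5 + 4 + 8))**2 = (6 + 7)**2 = 13**2 = 169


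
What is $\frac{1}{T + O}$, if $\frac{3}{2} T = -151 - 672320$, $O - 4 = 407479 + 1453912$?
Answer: $\frac{1}{1413081} \approx 7.0767 \cdot 10^{-7}$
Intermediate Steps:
$O = 1861395$ ($O = 4 + \left(407479 + 1453912\right) = 4 + 1861391 = 1861395$)
$T = -448314$ ($T = \frac{2 \left(-151 - 672320\right)}{3} = \frac{2}{3} \left(-672471\right) = -448314$)
$\frac{1}{T + O} = \frac{1}{-448314 + 1861395} = \frac{1}{1413081}$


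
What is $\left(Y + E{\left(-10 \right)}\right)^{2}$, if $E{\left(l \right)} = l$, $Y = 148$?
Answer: $19044$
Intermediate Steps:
$\left(Y + E{\left(-10 \right)}\right)^{2} = \left(148 - 10\right)^{2} = 138^{2} = 19044$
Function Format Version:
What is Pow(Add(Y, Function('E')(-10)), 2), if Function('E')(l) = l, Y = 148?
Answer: 19044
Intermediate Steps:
Pow(Add(Y, Function('E')(-10)), 2) = Pow(Add(148, -10), 2) = Pow(138, 2) = 19044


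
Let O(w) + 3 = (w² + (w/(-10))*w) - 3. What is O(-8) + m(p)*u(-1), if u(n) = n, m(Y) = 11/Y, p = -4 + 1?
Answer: 829/15 ≈ 55.267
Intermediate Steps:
p = -3
O(w) = -6 + 9*w²/10 (O(w) = -3 + ((w² + (w/(-10))*w) - 3) = -3 + ((w² + (w*(-⅒))*w) - 3) = -3 + ((w² + (-w/10)*w) - 3) = -3 + ((w² - w²/10) - 3) = -3 + (9*w²/10 - 3) = -3 + (-3 + 9*w²/10) = -6 + 9*w²/10)
O(-8) + m(p)*u(-1) = (-6 + (9/10)*(-8)²) + (11/(-3))*(-1) = (-6 + (9/10)*64) + (11*(-⅓))*(-1) = (-6 + 288/5) - 11/3*(-1) = 258/5 + 11/3 = 829/15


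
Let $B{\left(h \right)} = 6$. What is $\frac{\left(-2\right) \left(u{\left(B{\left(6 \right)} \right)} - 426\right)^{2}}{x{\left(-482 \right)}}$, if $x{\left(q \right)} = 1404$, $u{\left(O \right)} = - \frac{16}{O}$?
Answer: $- \frac{826898}{3159} \approx -261.76$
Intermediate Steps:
$\frac{\left(-2\right) \left(u{\left(B{\left(6 \right)} \right)} - 426\right)^{2}}{x{\left(-482 \right)}} = \frac{\left(-2\right) \left(- \frac{16}{6} - 426\right)^{2}}{1404} = - 2 \left(\left(-16\right) \frac{1}{6} - 426\right)^{2} \cdot \frac{1}{1404} = - 2 \left(- \frac{8}{3} - 426\right)^{2} \cdot \frac{1}{1404} = - 2 \left(- \frac{1286}{3}\right)^{2} \cdot \frac{1}{1404} = \left(-2\right) \frac{1653796}{9} \cdot \frac{1}{1404} = \left(- \frac{3307592}{9}\right) \frac{1}{1404} = - \frac{826898}{3159}$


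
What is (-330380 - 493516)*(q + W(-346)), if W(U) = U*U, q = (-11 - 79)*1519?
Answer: 14001288624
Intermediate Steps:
q = -136710 (q = -90*1519 = -136710)
W(U) = U²
(-330380 - 493516)*(q + W(-346)) = (-330380 - 493516)*(-136710 + (-346)²) = -823896*(-136710 + 119716) = -823896*(-16994) = 14001288624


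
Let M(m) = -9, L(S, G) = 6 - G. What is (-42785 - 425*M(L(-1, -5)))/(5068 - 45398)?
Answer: 3896/4033 ≈ 0.96603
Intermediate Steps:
(-42785 - 425*M(L(-1, -5)))/(5068 - 45398) = (-42785 - 425*(-9))/(5068 - 45398) = (-42785 + 3825)/(-40330) = -38960*(-1/40330) = 3896/4033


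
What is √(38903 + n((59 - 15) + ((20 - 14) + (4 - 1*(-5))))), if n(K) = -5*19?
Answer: 42*√22 ≈ 197.00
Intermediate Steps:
n(K) = -95
√(38903 + n((59 - 15) + ((20 - 14) + (4 - 1*(-5))))) = √(38903 - 95) = √38808 = 42*√22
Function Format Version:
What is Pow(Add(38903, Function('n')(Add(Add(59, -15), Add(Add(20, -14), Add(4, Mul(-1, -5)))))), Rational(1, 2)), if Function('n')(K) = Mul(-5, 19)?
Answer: Mul(42, Pow(22, Rational(1, 2))) ≈ 197.00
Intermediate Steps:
Function('n')(K) = -95
Pow(Add(38903, Function('n')(Add(Add(59, -15), Add(Add(20, -14), Add(4, Mul(-1, -5)))))), Rational(1, 2)) = Pow(Add(38903, -95), Rational(1, 2)) = Pow(38808, Rational(1, 2)) = Mul(42, Pow(22, Rational(1, 2)))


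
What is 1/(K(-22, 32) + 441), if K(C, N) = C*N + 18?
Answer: -1/245 ≈ -0.0040816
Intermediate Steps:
K(C, N) = 18 + C*N
1/(K(-22, 32) + 441) = 1/((18 - 22*32) + 441) = 1/((18 - 704) + 441) = 1/(-686 + 441) = 1/(-245) = -1/245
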